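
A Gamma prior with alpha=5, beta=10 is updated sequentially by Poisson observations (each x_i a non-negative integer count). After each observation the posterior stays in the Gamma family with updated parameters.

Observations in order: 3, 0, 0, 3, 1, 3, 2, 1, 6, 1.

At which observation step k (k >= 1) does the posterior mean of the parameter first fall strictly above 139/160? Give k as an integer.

k = 6

obs 1: x=3 → posterior Gamma(8, 11)
obs 2: x=0 → posterior Gamma(8, 12)
obs 3: x=0 → posterior Gamma(8, 13)
obs 4: x=3 → posterior Gamma(11, 14)
obs 5: x=1 → posterior Gamma(12, 15)
obs 6: x=3 → posterior Gamma(15, 16)
obs 7: x=2 → posterior Gamma(17, 17)
obs 8: x=1 → posterior Gamma(18, 18)
obs 9: x=6 → posterior Gamma(24, 19)
obs 10: x=1 → posterior Gamma(25, 20)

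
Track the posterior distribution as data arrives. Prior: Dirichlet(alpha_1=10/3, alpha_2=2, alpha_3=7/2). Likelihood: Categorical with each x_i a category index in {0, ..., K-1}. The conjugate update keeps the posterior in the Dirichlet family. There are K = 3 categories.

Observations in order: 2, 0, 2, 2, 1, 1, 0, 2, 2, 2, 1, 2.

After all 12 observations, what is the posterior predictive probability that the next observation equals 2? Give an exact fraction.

63/125

obs 1: x=2 → posterior Dirichlet(10/3, 2, 9/2)
obs 2: x=0 → posterior Dirichlet(13/3, 2, 9/2)
obs 3: x=2 → posterior Dirichlet(13/3, 2, 11/2)
obs 4: x=2 → posterior Dirichlet(13/3, 2, 13/2)
obs 5: x=1 → posterior Dirichlet(13/3, 3, 13/2)
obs 6: x=1 → posterior Dirichlet(13/3, 4, 13/2)
obs 7: x=0 → posterior Dirichlet(16/3, 4, 13/2)
obs 8: x=2 → posterior Dirichlet(16/3, 4, 15/2)
obs 9: x=2 → posterior Dirichlet(16/3, 4, 17/2)
obs 10: x=2 → posterior Dirichlet(16/3, 4, 19/2)
obs 11: x=1 → posterior Dirichlet(16/3, 5, 19/2)
obs 12: x=2 → posterior Dirichlet(16/3, 5, 21/2)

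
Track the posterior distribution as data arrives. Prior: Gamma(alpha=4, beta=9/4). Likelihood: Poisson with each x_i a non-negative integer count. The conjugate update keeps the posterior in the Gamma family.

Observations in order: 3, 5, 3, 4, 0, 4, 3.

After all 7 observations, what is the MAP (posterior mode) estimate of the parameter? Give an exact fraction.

obs 1: x=3 → posterior Gamma(7, 13/4)
obs 2: x=5 → posterior Gamma(12, 17/4)
obs 3: x=3 → posterior Gamma(15, 21/4)
obs 4: x=4 → posterior Gamma(19, 25/4)
obs 5: x=0 → posterior Gamma(19, 29/4)
obs 6: x=4 → posterior Gamma(23, 33/4)
obs 7: x=3 → posterior Gamma(26, 37/4)

100/37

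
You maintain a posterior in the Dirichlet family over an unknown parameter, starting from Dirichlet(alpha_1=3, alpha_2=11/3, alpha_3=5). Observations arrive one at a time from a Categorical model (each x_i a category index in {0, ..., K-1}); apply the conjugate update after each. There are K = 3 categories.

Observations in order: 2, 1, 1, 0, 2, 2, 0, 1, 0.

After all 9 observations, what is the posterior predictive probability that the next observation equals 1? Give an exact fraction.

obs 1: x=2 → posterior Dirichlet(3, 11/3, 6)
obs 2: x=1 → posterior Dirichlet(3, 14/3, 6)
obs 3: x=1 → posterior Dirichlet(3, 17/3, 6)
obs 4: x=0 → posterior Dirichlet(4, 17/3, 6)
obs 5: x=2 → posterior Dirichlet(4, 17/3, 7)
obs 6: x=2 → posterior Dirichlet(4, 17/3, 8)
obs 7: x=0 → posterior Dirichlet(5, 17/3, 8)
obs 8: x=1 → posterior Dirichlet(5, 20/3, 8)
obs 9: x=0 → posterior Dirichlet(6, 20/3, 8)

10/31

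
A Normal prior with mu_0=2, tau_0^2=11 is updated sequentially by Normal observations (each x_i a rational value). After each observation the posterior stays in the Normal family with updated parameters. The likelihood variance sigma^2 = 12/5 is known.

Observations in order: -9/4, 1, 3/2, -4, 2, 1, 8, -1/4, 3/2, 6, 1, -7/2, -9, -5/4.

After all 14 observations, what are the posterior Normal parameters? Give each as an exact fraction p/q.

mu_0=481/3128, tau_0^2=66/391

obs 1: x=-9/4 → posterior Normal(-399/268, 132/67)
obs 2: x=1 → posterior Normal(-179/488, 66/61)
obs 3: x=3/2 → posterior Normal(151/708, 44/59)
obs 4: x=-4 → posterior Normal(-729/928, 33/58)
obs 5: x=2 → posterior Normal(-289/1148, 132/287)
obs 6: x=1 → posterior Normal(-23/456, 22/57)
obs 7: x=8 → posterior Normal(1691/1588, 132/397)
obs 8: x=-1/4 → posterior Normal(409/452, 33/113)
obs 9: x=3/2 → posterior Normal(983/1014, 44/169)
obs 10: x=6 → posterior Normal(1643/1124, 66/281)
obs 11: x=1 → posterior Normal(1753/1234, 132/617)
obs 12: x=-7/2 → posterior Normal(57/56, 11/56)
obs 13: x=-9 → posterior Normal(189/727, 132/727)
obs 14: x=-5/4 → posterior Normal(481/3128, 66/391)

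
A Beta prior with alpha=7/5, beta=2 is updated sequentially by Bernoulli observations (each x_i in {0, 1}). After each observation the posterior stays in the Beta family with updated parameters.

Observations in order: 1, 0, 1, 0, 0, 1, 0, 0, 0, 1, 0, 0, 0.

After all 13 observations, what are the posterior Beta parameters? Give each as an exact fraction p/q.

obs 1: x=1 → posterior Beta(12/5, 2)
obs 2: x=0 → posterior Beta(12/5, 3)
obs 3: x=1 → posterior Beta(17/5, 3)
obs 4: x=0 → posterior Beta(17/5, 4)
obs 5: x=0 → posterior Beta(17/5, 5)
obs 6: x=1 → posterior Beta(22/5, 5)
obs 7: x=0 → posterior Beta(22/5, 6)
obs 8: x=0 → posterior Beta(22/5, 7)
obs 9: x=0 → posterior Beta(22/5, 8)
obs 10: x=1 → posterior Beta(27/5, 8)
obs 11: x=0 → posterior Beta(27/5, 9)
obs 12: x=0 → posterior Beta(27/5, 10)
obs 13: x=0 → posterior Beta(27/5, 11)

alpha=27/5, beta=11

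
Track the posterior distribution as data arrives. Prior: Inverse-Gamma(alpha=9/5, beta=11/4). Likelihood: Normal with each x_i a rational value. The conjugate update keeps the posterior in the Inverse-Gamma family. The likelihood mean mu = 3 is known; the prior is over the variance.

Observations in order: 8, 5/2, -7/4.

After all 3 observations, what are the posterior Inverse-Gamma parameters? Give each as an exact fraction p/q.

alpha=33/10, beta=853/32

obs 1: x=8 → posterior Inverse-Gamma(23/10, 61/4)
obs 2: x=5/2 → posterior Inverse-Gamma(14/5, 123/8)
obs 3: x=-7/4 → posterior Inverse-Gamma(33/10, 853/32)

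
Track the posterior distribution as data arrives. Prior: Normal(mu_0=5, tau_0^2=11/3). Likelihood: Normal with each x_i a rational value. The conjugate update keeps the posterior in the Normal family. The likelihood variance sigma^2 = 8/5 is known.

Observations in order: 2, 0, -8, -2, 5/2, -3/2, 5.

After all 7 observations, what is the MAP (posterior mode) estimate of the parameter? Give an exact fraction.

10/409

obs 1: x=2 → posterior Normal(230/79, 88/79)
obs 2: x=0 → posterior Normal(115/67, 44/67)
obs 3: x=-8 → posterior Normal(-10/9, 88/189)
obs 4: x=-2 → posterior Normal(-80/61, 22/61)
obs 5: x=5/2 → posterior Normal(-365/598, 88/299)
obs 6: x=-3/2 → posterior Normal(-265/354, 44/177)
obs 7: x=5 → posterior Normal(10/409, 88/409)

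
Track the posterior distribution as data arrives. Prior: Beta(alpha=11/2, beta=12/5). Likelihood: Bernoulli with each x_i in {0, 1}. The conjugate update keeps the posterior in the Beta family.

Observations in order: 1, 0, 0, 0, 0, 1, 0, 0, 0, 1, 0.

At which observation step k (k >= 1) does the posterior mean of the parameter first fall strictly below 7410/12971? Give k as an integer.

obs 1: x=1 → posterior Beta(13/2, 12/5)
obs 2: x=0 → posterior Beta(13/2, 17/5)
obs 3: x=0 → posterior Beta(13/2, 22/5)
obs 4: x=0 → posterior Beta(13/2, 27/5)
obs 5: x=0 → posterior Beta(13/2, 32/5)
obs 6: x=1 → posterior Beta(15/2, 32/5)
obs 7: x=0 → posterior Beta(15/2, 37/5)
obs 8: x=0 → posterior Beta(15/2, 42/5)
obs 9: x=0 → posterior Beta(15/2, 47/5)
obs 10: x=1 → posterior Beta(17/2, 47/5)
obs 11: x=0 → posterior Beta(17/2, 52/5)

k = 4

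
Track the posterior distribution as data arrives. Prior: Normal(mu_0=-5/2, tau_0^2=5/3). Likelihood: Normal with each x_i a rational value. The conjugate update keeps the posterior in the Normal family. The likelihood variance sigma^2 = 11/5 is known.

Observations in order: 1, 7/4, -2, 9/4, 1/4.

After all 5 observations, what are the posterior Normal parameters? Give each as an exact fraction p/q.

mu_0=-5/632, tau_0^2=55/158

obs 1: x=1 → posterior Normal(-115/116, 55/58)
obs 2: x=7/4 → posterior Normal(-55/332, 55/83)
obs 3: x=-2 → posterior Normal(-85/144, 55/108)
obs 4: x=9/4 → posterior Normal(-15/266, 55/133)
obs 5: x=1/4 → posterior Normal(-5/632, 55/158)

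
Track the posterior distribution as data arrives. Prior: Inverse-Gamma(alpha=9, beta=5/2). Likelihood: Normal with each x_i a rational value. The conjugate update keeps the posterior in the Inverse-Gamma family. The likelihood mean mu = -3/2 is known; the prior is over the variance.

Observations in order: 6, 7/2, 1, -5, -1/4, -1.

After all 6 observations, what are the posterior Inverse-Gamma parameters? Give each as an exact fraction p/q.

alpha=12, beta=1705/32

obs 1: x=6 → posterior Inverse-Gamma(19/2, 245/8)
obs 2: x=7/2 → posterior Inverse-Gamma(10, 345/8)
obs 3: x=1 → posterior Inverse-Gamma(21/2, 185/4)
obs 4: x=-5 → posterior Inverse-Gamma(11, 419/8)
obs 5: x=-1/4 → posterior Inverse-Gamma(23/2, 1701/32)
obs 6: x=-1 → posterior Inverse-Gamma(12, 1705/32)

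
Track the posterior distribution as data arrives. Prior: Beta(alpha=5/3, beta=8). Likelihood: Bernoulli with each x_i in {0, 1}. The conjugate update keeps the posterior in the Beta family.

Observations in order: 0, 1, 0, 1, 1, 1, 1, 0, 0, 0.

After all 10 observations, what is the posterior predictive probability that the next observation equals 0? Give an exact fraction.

39/59

obs 1: x=0 → posterior Beta(5/3, 9)
obs 2: x=1 → posterior Beta(8/3, 9)
obs 3: x=0 → posterior Beta(8/3, 10)
obs 4: x=1 → posterior Beta(11/3, 10)
obs 5: x=1 → posterior Beta(14/3, 10)
obs 6: x=1 → posterior Beta(17/3, 10)
obs 7: x=1 → posterior Beta(20/3, 10)
obs 8: x=0 → posterior Beta(20/3, 11)
obs 9: x=0 → posterior Beta(20/3, 12)
obs 10: x=0 → posterior Beta(20/3, 13)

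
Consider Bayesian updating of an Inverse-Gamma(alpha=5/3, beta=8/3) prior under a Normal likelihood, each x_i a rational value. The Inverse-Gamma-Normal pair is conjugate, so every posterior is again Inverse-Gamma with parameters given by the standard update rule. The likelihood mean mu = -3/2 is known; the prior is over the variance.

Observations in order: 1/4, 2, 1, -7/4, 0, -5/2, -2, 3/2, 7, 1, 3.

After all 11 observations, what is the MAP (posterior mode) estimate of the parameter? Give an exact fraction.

obs 1: x=1/4 → posterior Inverse-Gamma(13/6, 403/96)
obs 2: x=2 → posterior Inverse-Gamma(8/3, 991/96)
obs 3: x=1 → posterior Inverse-Gamma(19/6, 1291/96)
obs 4: x=-7/4 → posterior Inverse-Gamma(11/3, 647/48)
obs 5: x=0 → posterior Inverse-Gamma(25/6, 701/48)
obs 6: x=-5/2 → posterior Inverse-Gamma(14/3, 725/48)
obs 7: x=-2 → posterior Inverse-Gamma(31/6, 731/48)
obs 8: x=3/2 → posterior Inverse-Gamma(17/3, 947/48)
obs 9: x=7 → posterior Inverse-Gamma(37/6, 2681/48)
obs 10: x=1 → posterior Inverse-Gamma(20/3, 2831/48)
obs 11: x=3 → posterior Inverse-Gamma(43/6, 3317/48)

3317/392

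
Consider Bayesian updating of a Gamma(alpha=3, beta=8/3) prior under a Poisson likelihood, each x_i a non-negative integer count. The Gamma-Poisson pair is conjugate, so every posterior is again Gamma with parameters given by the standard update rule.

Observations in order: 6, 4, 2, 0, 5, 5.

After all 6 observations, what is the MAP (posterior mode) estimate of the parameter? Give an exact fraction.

36/13

obs 1: x=6 → posterior Gamma(9, 11/3)
obs 2: x=4 → posterior Gamma(13, 14/3)
obs 3: x=2 → posterior Gamma(15, 17/3)
obs 4: x=0 → posterior Gamma(15, 20/3)
obs 5: x=5 → posterior Gamma(20, 23/3)
obs 6: x=5 → posterior Gamma(25, 26/3)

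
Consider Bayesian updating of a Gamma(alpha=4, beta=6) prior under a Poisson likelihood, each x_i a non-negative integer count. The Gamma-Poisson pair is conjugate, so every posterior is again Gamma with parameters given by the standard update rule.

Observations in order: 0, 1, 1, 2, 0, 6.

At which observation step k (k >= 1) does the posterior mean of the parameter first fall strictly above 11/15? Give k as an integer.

obs 1: x=0 → posterior Gamma(4, 7)
obs 2: x=1 → posterior Gamma(5, 8)
obs 3: x=1 → posterior Gamma(6, 9)
obs 4: x=2 → posterior Gamma(8, 10)
obs 5: x=0 → posterior Gamma(8, 11)
obs 6: x=6 → posterior Gamma(14, 12)

k = 4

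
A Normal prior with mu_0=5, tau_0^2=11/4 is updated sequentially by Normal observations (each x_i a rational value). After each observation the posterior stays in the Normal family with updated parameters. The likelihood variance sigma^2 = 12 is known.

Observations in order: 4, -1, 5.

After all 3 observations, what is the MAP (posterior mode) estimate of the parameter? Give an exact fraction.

obs 1: x=4 → posterior Normal(284/59, 132/59)
obs 2: x=-1 → posterior Normal(39/10, 66/35)
obs 3: x=5 → posterior Normal(328/81, 44/27)

328/81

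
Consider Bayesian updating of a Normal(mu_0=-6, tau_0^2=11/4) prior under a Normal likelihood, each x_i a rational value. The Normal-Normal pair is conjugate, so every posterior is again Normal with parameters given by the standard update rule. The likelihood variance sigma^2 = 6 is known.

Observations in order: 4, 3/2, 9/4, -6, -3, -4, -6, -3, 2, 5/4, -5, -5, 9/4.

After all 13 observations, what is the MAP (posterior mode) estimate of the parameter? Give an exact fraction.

-1401/668

obs 1: x=4 → posterior Normal(-20/7, 66/35)
obs 2: x=3/2 → posterior Normal(-167/92, 33/23)
obs 3: x=9/4 → posterior Normal(-235/228, 22/19)
obs 4: x=-6 → posterior Normal(-499/272, 33/34)
obs 5: x=-3 → posterior Normal(-631/316, 66/79)
obs 6: x=-4 → posterior Normal(-269/120, 11/15)
obs 7: x=-6 → posterior Normal(-1071/404, 66/101)
obs 8: x=-3 → posterior Normal(-1203/448, 33/56)
obs 9: x=2 → posterior Normal(-1115/492, 22/41)
obs 10: x=5/4 → posterior Normal(-265/134, 33/67)
obs 11: x=-5 → posterior Normal(-64/29, 66/145)
obs 12: x=-5 → posterior Normal(-125/52, 11/26)
obs 13: x=9/4 → posterior Normal(-1401/668, 66/167)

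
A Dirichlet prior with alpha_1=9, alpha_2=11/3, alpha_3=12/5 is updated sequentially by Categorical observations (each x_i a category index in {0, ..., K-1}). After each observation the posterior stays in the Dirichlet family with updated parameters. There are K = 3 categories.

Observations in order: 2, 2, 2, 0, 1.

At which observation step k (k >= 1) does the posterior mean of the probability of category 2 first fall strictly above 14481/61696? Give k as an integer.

k = 2

obs 1: x=2 → posterior Dirichlet(9, 11/3, 17/5)
obs 2: x=2 → posterior Dirichlet(9, 11/3, 22/5)
obs 3: x=2 → posterior Dirichlet(9, 11/3, 27/5)
obs 4: x=0 → posterior Dirichlet(10, 11/3, 27/5)
obs 5: x=1 → posterior Dirichlet(10, 14/3, 27/5)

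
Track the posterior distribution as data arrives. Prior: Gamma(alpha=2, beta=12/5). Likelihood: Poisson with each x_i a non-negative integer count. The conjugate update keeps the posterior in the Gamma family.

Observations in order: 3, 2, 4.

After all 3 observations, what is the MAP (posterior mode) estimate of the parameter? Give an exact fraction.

obs 1: x=3 → posterior Gamma(5, 17/5)
obs 2: x=2 → posterior Gamma(7, 22/5)
obs 3: x=4 → posterior Gamma(11, 27/5)

50/27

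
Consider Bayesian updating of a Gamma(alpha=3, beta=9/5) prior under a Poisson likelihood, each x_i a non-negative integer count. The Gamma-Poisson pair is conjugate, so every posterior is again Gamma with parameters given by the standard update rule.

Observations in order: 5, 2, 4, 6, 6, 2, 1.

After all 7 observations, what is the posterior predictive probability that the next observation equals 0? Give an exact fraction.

obs 1: x=5 → posterior Gamma(8, 14/5)
obs 2: x=2 → posterior Gamma(10, 19/5)
obs 3: x=4 → posterior Gamma(14, 24/5)
obs 4: x=6 → posterior Gamma(20, 29/5)
obs 5: x=6 → posterior Gamma(26, 34/5)
obs 6: x=2 → posterior Gamma(28, 39/5)
obs 7: x=1 → posterior Gamma(29, 44/5)

457222525416696502971606325114653940292626939904/10367793076318844190248738727596255138212949486449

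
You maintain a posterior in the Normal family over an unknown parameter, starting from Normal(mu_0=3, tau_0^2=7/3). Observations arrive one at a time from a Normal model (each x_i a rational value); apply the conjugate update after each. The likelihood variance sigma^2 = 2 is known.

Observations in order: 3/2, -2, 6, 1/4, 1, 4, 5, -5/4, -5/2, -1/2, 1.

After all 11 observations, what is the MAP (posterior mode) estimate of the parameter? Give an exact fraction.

211/166

obs 1: x=3/2 → posterior Normal(57/26, 14/13)
obs 2: x=-2 → posterior Normal(29/40, 7/10)
obs 3: x=6 → posterior Normal(113/54, 14/27)
obs 4: x=1/4 → posterior Normal(233/136, 7/17)
obs 5: x=1 → posterior Normal(261/164, 14/41)
obs 6: x=4 → posterior Normal(373/192, 7/24)
obs 7: x=5 → posterior Normal(513/220, 14/55)
obs 8: x=-5/4 → posterior Normal(239/124, 7/31)
obs 9: x=-5/2 → posterior Normal(34/23, 14/69)
obs 10: x=-1/2 → posterior Normal(197/152, 7/38)
obs 11: x=1 → posterior Normal(211/166, 14/83)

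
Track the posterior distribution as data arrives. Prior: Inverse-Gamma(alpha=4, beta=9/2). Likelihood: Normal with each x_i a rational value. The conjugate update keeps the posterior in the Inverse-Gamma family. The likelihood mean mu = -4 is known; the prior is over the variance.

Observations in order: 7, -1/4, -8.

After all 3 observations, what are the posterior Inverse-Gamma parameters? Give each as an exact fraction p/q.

obs 1: x=7 → posterior Inverse-Gamma(9/2, 65)
obs 2: x=-1/4 → posterior Inverse-Gamma(5, 2305/32)
obs 3: x=-8 → posterior Inverse-Gamma(11/2, 2561/32)

alpha=11/2, beta=2561/32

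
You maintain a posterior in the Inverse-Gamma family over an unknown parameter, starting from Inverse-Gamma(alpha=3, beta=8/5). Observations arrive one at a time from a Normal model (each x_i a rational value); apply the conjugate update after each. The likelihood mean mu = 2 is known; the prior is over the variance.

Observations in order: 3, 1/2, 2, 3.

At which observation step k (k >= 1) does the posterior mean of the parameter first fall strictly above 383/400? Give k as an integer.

k = 2

obs 1: x=3 → posterior Inverse-Gamma(7/2, 21/10)
obs 2: x=1/2 → posterior Inverse-Gamma(4, 129/40)
obs 3: x=2 → posterior Inverse-Gamma(9/2, 129/40)
obs 4: x=3 → posterior Inverse-Gamma(5, 149/40)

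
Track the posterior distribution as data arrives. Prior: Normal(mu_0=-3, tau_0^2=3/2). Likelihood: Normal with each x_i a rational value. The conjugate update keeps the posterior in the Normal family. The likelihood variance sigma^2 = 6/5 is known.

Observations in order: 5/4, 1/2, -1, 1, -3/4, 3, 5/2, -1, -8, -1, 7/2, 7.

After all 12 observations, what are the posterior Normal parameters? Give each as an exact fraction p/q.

obs 1: x=5/4 → posterior Normal(-23/36, 2/3)
obs 2: x=1/2 → posterior Normal(-13/56, 3/7)
obs 3: x=-1 → posterior Normal(-33/76, 6/19)
obs 4: x=1 → posterior Normal(-13/96, 1/4)
obs 5: x=-3/4 → posterior Normal(-7/29, 6/29)
obs 6: x=3 → posterior Normal(4/17, 3/17)
obs 7: x=5/2 → posterior Normal(41/78, 2/13)
obs 8: x=-1 → posterior Normal(31/88, 3/22)
obs 9: x=-8 → posterior Normal(-1/2, 6/49)
obs 10: x=-1 → posterior Normal(-59/108, 1/9)
obs 11: x=7/2 → posterior Normal(-12/59, 6/59)
obs 12: x=7 → posterior Normal(23/64, 3/32)

mu_0=23/64, tau_0^2=3/32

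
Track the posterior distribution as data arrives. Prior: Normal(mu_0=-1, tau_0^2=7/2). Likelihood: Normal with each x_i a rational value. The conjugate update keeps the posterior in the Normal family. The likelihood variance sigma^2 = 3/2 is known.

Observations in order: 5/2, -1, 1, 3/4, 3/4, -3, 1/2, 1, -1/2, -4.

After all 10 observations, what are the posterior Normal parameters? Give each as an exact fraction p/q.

mu_0=-17/73, tau_0^2=21/146

obs 1: x=5/2 → posterior Normal(29/20, 21/20)
obs 2: x=-1 → posterior Normal(15/34, 21/34)
obs 3: x=1 → posterior Normal(29/48, 7/16)
obs 4: x=3/4 → posterior Normal(79/124, 21/62)
obs 5: x=3/4 → posterior Normal(25/38, 21/76)
obs 6: x=-3 → posterior Normal(4/45, 7/30)
obs 7: x=1/2 → posterior Normal(15/104, 21/104)
obs 8: x=1 → posterior Normal(29/118, 21/118)
obs 9: x=-1/2 → posterior Normal(1/6, 7/44)
obs 10: x=-4 → posterior Normal(-17/73, 21/146)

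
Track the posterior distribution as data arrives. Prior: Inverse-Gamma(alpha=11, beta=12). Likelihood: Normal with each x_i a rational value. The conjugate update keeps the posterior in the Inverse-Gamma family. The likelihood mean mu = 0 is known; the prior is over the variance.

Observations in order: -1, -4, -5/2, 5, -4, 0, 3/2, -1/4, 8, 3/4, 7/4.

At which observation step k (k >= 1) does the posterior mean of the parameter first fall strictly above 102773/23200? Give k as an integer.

k = 9

obs 1: x=-1 → posterior Inverse-Gamma(23/2, 25/2)
obs 2: x=-4 → posterior Inverse-Gamma(12, 41/2)
obs 3: x=-5/2 → posterior Inverse-Gamma(25/2, 189/8)
obs 4: x=5 → posterior Inverse-Gamma(13, 289/8)
obs 5: x=-4 → posterior Inverse-Gamma(27/2, 353/8)
obs 6: x=0 → posterior Inverse-Gamma(14, 353/8)
obs 7: x=3/2 → posterior Inverse-Gamma(29/2, 181/4)
obs 8: x=-1/4 → posterior Inverse-Gamma(15, 1449/32)
obs 9: x=8 → posterior Inverse-Gamma(31/2, 2473/32)
obs 10: x=3/4 → posterior Inverse-Gamma(16, 1241/16)
obs 11: x=7/4 → posterior Inverse-Gamma(33/2, 2531/32)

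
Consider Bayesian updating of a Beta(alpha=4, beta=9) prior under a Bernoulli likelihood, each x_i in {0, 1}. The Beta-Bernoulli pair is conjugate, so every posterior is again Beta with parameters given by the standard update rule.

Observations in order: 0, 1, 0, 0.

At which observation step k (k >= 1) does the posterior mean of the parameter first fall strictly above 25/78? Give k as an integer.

k = 2

obs 1: x=0 → posterior Beta(4, 10)
obs 2: x=1 → posterior Beta(5, 10)
obs 3: x=0 → posterior Beta(5, 11)
obs 4: x=0 → posterior Beta(5, 12)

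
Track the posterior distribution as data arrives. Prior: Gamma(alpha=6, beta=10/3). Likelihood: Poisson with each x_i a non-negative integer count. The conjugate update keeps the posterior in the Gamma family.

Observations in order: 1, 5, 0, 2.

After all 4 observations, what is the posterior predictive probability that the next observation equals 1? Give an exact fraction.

obs 1: x=1 → posterior Gamma(7, 13/3)
obs 2: x=5 → posterior Gamma(12, 16/3)
obs 3: x=0 → posterior Gamma(12, 19/3)
obs 4: x=2 → posterior Gamma(14, 22/3)

261316493483968462848/931322574615478515625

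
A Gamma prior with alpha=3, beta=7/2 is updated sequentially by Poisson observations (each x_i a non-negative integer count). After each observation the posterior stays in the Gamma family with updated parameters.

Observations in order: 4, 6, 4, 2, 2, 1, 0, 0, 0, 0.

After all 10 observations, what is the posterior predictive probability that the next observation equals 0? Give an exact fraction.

30903154382632612361920641803529/148852438543083302439338564577241

obs 1: x=4 → posterior Gamma(7, 9/2)
obs 2: x=6 → posterior Gamma(13, 11/2)
obs 3: x=4 → posterior Gamma(17, 13/2)
obs 4: x=2 → posterior Gamma(19, 15/2)
obs 5: x=2 → posterior Gamma(21, 17/2)
obs 6: x=1 → posterior Gamma(22, 19/2)
obs 7: x=0 → posterior Gamma(22, 21/2)
obs 8: x=0 → posterior Gamma(22, 23/2)
obs 9: x=0 → posterior Gamma(22, 25/2)
obs 10: x=0 → posterior Gamma(22, 27/2)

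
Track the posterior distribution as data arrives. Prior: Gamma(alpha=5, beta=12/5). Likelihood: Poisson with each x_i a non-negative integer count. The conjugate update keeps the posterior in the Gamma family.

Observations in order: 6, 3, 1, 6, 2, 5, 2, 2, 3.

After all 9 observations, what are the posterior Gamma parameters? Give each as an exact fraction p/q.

obs 1: x=6 → posterior Gamma(11, 17/5)
obs 2: x=3 → posterior Gamma(14, 22/5)
obs 3: x=1 → posterior Gamma(15, 27/5)
obs 4: x=6 → posterior Gamma(21, 32/5)
obs 5: x=2 → posterior Gamma(23, 37/5)
obs 6: x=5 → posterior Gamma(28, 42/5)
obs 7: x=2 → posterior Gamma(30, 47/5)
obs 8: x=2 → posterior Gamma(32, 52/5)
obs 9: x=3 → posterior Gamma(35, 57/5)

alpha=35, beta=57/5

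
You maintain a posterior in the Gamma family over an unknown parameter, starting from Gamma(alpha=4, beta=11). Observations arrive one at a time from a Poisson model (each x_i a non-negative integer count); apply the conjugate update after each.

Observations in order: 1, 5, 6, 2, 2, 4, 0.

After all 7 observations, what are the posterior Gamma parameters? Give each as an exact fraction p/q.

alpha=24, beta=18

obs 1: x=1 → posterior Gamma(5, 12)
obs 2: x=5 → posterior Gamma(10, 13)
obs 3: x=6 → posterior Gamma(16, 14)
obs 4: x=2 → posterior Gamma(18, 15)
obs 5: x=2 → posterior Gamma(20, 16)
obs 6: x=4 → posterior Gamma(24, 17)
obs 7: x=0 → posterior Gamma(24, 18)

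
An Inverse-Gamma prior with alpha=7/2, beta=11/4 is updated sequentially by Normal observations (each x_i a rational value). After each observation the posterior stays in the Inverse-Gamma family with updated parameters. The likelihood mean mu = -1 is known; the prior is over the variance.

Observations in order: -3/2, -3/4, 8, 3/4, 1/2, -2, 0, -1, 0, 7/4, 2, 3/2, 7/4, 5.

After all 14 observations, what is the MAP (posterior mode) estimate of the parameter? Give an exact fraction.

323/46

obs 1: x=-3/2 → posterior Inverse-Gamma(4, 23/8)
obs 2: x=-3/4 → posterior Inverse-Gamma(9/2, 93/32)
obs 3: x=8 → posterior Inverse-Gamma(5, 1389/32)
obs 4: x=3/4 → posterior Inverse-Gamma(11/2, 719/16)
obs 5: x=1/2 → posterior Inverse-Gamma(6, 737/16)
obs 6: x=-2 → posterior Inverse-Gamma(13/2, 745/16)
obs 7: x=0 → posterior Inverse-Gamma(7, 753/16)
obs 8: x=-1 → posterior Inverse-Gamma(15/2, 753/16)
obs 9: x=0 → posterior Inverse-Gamma(8, 761/16)
obs 10: x=7/4 → posterior Inverse-Gamma(17/2, 1643/32)
obs 11: x=2 → posterior Inverse-Gamma(9, 1787/32)
obs 12: x=3/2 → posterior Inverse-Gamma(19/2, 1887/32)
obs 13: x=7/4 → posterior Inverse-Gamma(10, 251/4)
obs 14: x=5 → posterior Inverse-Gamma(21/2, 323/4)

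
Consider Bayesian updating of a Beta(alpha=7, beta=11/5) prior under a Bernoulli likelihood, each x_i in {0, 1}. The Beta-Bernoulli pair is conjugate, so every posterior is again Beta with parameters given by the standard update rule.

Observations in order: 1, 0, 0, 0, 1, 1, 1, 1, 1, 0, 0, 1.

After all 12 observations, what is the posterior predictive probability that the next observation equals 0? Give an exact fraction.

18/53

obs 1: x=1 → posterior Beta(8, 11/5)
obs 2: x=0 → posterior Beta(8, 16/5)
obs 3: x=0 → posterior Beta(8, 21/5)
obs 4: x=0 → posterior Beta(8, 26/5)
obs 5: x=1 → posterior Beta(9, 26/5)
obs 6: x=1 → posterior Beta(10, 26/5)
obs 7: x=1 → posterior Beta(11, 26/5)
obs 8: x=1 → posterior Beta(12, 26/5)
obs 9: x=1 → posterior Beta(13, 26/5)
obs 10: x=0 → posterior Beta(13, 31/5)
obs 11: x=0 → posterior Beta(13, 36/5)
obs 12: x=1 → posterior Beta(14, 36/5)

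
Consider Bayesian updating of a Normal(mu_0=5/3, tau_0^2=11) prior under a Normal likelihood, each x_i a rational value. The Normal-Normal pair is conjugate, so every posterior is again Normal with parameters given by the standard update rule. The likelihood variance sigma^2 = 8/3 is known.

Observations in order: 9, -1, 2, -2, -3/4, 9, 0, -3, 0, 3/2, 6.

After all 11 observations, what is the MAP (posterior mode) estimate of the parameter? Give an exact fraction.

obs 1: x=9 → posterior Normal(931/123, 88/41)
obs 2: x=-1 → posterior Normal(416/111, 44/37)
obs 3: x=2 → posterior Normal(1030/321, 88/107)
obs 4: x=-2 → posterior Normal(208/105, 22/35)
obs 5: x=-3/4 → posterior Normal(3031/2076, 88/173)
obs 6: x=9 → posterior Normal(6595/2472, 44/103)
obs 7: x=0 → posterior Normal(6595/2868, 88/239)
obs 8: x=-3 → posterior Normal(5407/3264, 11/34)
obs 9: x=0 → posterior Normal(5407/3660, 88/305)
obs 10: x=3/2 → posterior Normal(6001/4056, 44/169)
obs 11: x=6 → posterior Normal(8377/4452, 88/371)

8377/4452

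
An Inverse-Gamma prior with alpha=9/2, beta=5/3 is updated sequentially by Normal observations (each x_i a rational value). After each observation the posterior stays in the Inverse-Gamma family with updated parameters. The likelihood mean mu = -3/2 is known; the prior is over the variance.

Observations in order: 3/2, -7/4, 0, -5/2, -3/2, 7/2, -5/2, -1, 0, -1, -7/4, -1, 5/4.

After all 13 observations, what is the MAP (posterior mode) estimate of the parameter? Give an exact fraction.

2509/1152

obs 1: x=3/2 → posterior Inverse-Gamma(5, 37/6)
obs 2: x=-7/4 → posterior Inverse-Gamma(11/2, 595/96)
obs 3: x=0 → posterior Inverse-Gamma(6, 703/96)
obs 4: x=-5/2 → posterior Inverse-Gamma(13/2, 751/96)
obs 5: x=-3/2 → posterior Inverse-Gamma(7, 751/96)
obs 6: x=7/2 → posterior Inverse-Gamma(15/2, 1951/96)
obs 7: x=-5/2 → posterior Inverse-Gamma(8, 1999/96)
obs 8: x=-1 → posterior Inverse-Gamma(17/2, 2011/96)
obs 9: x=0 → posterior Inverse-Gamma(9, 2119/96)
obs 10: x=-1 → posterior Inverse-Gamma(19/2, 2131/96)
obs 11: x=-7/4 → posterior Inverse-Gamma(10, 1067/48)
obs 12: x=-1 → posterior Inverse-Gamma(21/2, 1073/48)
obs 13: x=5/4 → posterior Inverse-Gamma(11, 2509/96)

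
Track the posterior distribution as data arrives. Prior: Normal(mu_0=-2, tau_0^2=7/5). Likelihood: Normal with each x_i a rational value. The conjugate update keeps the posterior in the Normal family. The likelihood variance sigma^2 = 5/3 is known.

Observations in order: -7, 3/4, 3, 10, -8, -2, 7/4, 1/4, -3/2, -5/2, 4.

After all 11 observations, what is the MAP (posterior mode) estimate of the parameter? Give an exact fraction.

-305/1024

obs 1: x=-7 → posterior Normal(-197/46, 35/46)
obs 2: x=3/4 → posterior Normal(-725/268, 35/67)
obs 3: x=3 → posterior Normal(-43/32, 35/88)
obs 4: x=10 → posterior Normal(367/436, 35/109)
obs 5: x=-8 → posterior Normal(-61/104, 7/26)
obs 6: x=-2 → posterior Normal(-473/604, 35/151)
obs 7: x=7/4 → posterior Normal(-163/344, 35/172)
obs 8: x=1/4 → posterior Normal(-305/772, 35/193)
obs 9: x=-3/2 → posterior Normal(-431/856, 35/214)
obs 10: x=-5/2 → posterior Normal(-641/940, 7/47)
obs 11: x=4 → posterior Normal(-305/1024, 35/256)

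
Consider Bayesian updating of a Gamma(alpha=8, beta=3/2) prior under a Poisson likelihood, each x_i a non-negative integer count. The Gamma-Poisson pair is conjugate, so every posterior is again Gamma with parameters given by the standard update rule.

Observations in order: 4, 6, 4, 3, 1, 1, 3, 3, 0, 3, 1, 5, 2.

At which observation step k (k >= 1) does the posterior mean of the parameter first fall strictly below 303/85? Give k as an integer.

k = 7

obs 1: x=4 → posterior Gamma(12, 5/2)
obs 2: x=6 → posterior Gamma(18, 7/2)
obs 3: x=4 → posterior Gamma(22, 9/2)
obs 4: x=3 → posterior Gamma(25, 11/2)
obs 5: x=1 → posterior Gamma(26, 13/2)
obs 6: x=1 → posterior Gamma(27, 15/2)
obs 7: x=3 → posterior Gamma(30, 17/2)
obs 8: x=3 → posterior Gamma(33, 19/2)
obs 9: x=0 → posterior Gamma(33, 21/2)
obs 10: x=3 → posterior Gamma(36, 23/2)
obs 11: x=1 → posterior Gamma(37, 25/2)
obs 12: x=5 → posterior Gamma(42, 27/2)
obs 13: x=2 → posterior Gamma(44, 29/2)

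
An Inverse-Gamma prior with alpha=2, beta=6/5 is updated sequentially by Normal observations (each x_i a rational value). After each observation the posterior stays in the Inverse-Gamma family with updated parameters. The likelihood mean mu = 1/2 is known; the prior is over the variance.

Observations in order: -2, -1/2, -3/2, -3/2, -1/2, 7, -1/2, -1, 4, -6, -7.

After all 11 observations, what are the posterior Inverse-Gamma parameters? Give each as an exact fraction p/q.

obs 1: x=-2 → posterior Inverse-Gamma(5/2, 173/40)
obs 2: x=-1/2 → posterior Inverse-Gamma(3, 193/40)
obs 3: x=-3/2 → posterior Inverse-Gamma(7/2, 273/40)
obs 4: x=-3/2 → posterior Inverse-Gamma(4, 353/40)
obs 5: x=-1/2 → posterior Inverse-Gamma(9/2, 373/40)
obs 6: x=7 → posterior Inverse-Gamma(5, 609/20)
obs 7: x=-1/2 → posterior Inverse-Gamma(11/2, 619/20)
obs 8: x=-1 → posterior Inverse-Gamma(6, 1283/40)
obs 9: x=4 → posterior Inverse-Gamma(13/2, 191/5)
obs 10: x=-6 → posterior Inverse-Gamma(7, 2373/40)
obs 11: x=-7 → posterior Inverse-Gamma(15/2, 1749/20)

alpha=15/2, beta=1749/20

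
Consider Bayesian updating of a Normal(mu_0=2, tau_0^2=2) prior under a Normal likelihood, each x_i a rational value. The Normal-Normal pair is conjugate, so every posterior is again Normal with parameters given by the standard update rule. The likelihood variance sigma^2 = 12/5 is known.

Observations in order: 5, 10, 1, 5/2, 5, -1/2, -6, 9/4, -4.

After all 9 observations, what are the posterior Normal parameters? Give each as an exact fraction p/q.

mu_0=353/204, tau_0^2=4/17

obs 1: x=5 → posterior Normal(37/11, 12/11)
obs 2: x=10 → posterior Normal(87/16, 3/4)
obs 3: x=1 → posterior Normal(92/21, 4/7)
obs 4: x=5/2 → posterior Normal(209/52, 6/13)
obs 5: x=5 → posterior Normal(259/62, 12/31)
obs 6: x=-1/2 → posterior Normal(127/36, 1/3)
obs 7: x=-6 → posterior Normal(97/41, 12/41)
obs 8: x=9/4 → posterior Normal(433/184, 6/23)
obs 9: x=-4 → posterior Normal(353/204, 4/17)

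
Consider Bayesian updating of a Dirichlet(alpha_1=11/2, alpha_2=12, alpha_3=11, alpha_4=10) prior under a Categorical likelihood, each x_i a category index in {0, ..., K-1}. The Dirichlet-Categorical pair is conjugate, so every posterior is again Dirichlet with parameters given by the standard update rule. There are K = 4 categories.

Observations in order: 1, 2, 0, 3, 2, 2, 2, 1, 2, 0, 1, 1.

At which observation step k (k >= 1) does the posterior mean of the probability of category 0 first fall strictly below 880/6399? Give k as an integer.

obs 1: x=1 → posterior Dirichlet(11/2, 13, 11, 10)
obs 2: x=2 → posterior Dirichlet(11/2, 13, 12, 10)
obs 3: x=0 → posterior Dirichlet(13/2, 13, 12, 10)
obs 4: x=3 → posterior Dirichlet(13/2, 13, 12, 11)
obs 5: x=2 → posterior Dirichlet(13/2, 13, 13, 11)
obs 6: x=2 → posterior Dirichlet(13/2, 13, 14, 11)
obs 7: x=2 → posterior Dirichlet(13/2, 13, 15, 11)
obs 8: x=1 → posterior Dirichlet(13/2, 14, 15, 11)
obs 9: x=2 → posterior Dirichlet(13/2, 14, 16, 11)
obs 10: x=0 → posterior Dirichlet(15/2, 14, 16, 11)
obs 11: x=1 → posterior Dirichlet(15/2, 15, 16, 11)
obs 12: x=1 → posterior Dirichlet(15/2, 16, 16, 11)

k = 2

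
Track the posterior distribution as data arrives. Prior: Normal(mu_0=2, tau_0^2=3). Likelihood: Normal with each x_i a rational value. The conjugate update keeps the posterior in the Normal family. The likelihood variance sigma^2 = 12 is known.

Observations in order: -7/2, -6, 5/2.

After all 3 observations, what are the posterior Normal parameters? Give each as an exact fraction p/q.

mu_0=1/7, tau_0^2=12/7

obs 1: x=-7/2 → posterior Normal(9/10, 12/5)
obs 2: x=-6 → posterior Normal(-1/4, 2)
obs 3: x=5/2 → posterior Normal(1/7, 12/7)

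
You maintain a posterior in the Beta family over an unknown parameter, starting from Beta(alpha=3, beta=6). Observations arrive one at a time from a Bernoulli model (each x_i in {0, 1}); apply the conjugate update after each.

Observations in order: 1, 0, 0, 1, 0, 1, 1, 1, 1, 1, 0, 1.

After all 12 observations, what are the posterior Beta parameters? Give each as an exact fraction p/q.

obs 1: x=1 → posterior Beta(4, 6)
obs 2: x=0 → posterior Beta(4, 7)
obs 3: x=0 → posterior Beta(4, 8)
obs 4: x=1 → posterior Beta(5, 8)
obs 5: x=0 → posterior Beta(5, 9)
obs 6: x=1 → posterior Beta(6, 9)
obs 7: x=1 → posterior Beta(7, 9)
obs 8: x=1 → posterior Beta(8, 9)
obs 9: x=1 → posterior Beta(9, 9)
obs 10: x=1 → posterior Beta(10, 9)
obs 11: x=0 → posterior Beta(10, 10)
obs 12: x=1 → posterior Beta(11, 10)

alpha=11, beta=10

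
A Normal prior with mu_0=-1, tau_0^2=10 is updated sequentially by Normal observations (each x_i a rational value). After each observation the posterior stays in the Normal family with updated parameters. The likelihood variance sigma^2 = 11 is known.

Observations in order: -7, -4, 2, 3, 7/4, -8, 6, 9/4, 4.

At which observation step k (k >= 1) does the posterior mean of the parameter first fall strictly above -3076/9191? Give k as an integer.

obs 1: x=-7 → posterior Normal(-27/7, 110/21)
obs 2: x=-4 → posterior Normal(-121/31, 110/31)
obs 3: x=2 → posterior Normal(-101/41, 110/41)
obs 4: x=3 → posterior Normal(-71/51, 110/51)
obs 5: x=7/4 → posterior Normal(-107/122, 110/61)
obs 6: x=-8 → posterior Normal(-267/142, 110/71)
obs 7: x=6 → posterior Normal(-49/54, 110/81)
obs 8: x=9/4 → posterior Normal(-51/91, 110/91)
obs 9: x=4 → posterior Normal(-11/101, 110/101)

k = 9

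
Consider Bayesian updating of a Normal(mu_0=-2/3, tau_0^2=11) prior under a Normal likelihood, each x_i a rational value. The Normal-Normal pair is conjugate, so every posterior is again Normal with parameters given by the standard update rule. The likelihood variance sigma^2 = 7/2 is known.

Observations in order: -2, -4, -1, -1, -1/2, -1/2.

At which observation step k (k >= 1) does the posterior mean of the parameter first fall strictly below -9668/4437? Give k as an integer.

obs 1: x=-2 → posterior Normal(-146/87, 77/29)
obs 2: x=-4 → posterior Normal(-410/153, 77/51)
obs 3: x=-1 → posterior Normal(-476/219, 77/73)
obs 4: x=-1 → posterior Normal(-542/285, 77/95)
obs 5: x=-1/2 → posterior Normal(-575/351, 77/117)
obs 6: x=-1/2 → posterior Normal(-608/417, 77/139)

k = 2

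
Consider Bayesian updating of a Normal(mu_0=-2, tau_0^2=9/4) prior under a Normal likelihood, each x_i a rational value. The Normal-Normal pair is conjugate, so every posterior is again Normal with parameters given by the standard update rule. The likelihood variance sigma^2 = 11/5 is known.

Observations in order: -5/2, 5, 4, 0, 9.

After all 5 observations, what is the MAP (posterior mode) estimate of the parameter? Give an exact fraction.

1219/538

obs 1: x=-5/2 → posterior Normal(-401/178, 99/89)
obs 2: x=5 → posterior Normal(49/268, 99/134)
obs 3: x=4 → posterior Normal(409/358, 99/179)
obs 4: x=0 → posterior Normal(409/448, 99/224)
obs 5: x=9 → posterior Normal(1219/538, 99/269)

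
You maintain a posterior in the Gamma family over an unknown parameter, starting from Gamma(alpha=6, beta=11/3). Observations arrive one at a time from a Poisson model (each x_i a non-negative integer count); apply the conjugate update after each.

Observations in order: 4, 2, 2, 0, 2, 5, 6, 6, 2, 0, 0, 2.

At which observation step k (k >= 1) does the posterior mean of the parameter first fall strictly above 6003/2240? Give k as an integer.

k = 8

obs 1: x=4 → posterior Gamma(10, 14/3)
obs 2: x=2 → posterior Gamma(12, 17/3)
obs 3: x=2 → posterior Gamma(14, 20/3)
obs 4: x=0 → posterior Gamma(14, 23/3)
obs 5: x=2 → posterior Gamma(16, 26/3)
obs 6: x=5 → posterior Gamma(21, 29/3)
obs 7: x=6 → posterior Gamma(27, 32/3)
obs 8: x=6 → posterior Gamma(33, 35/3)
obs 9: x=2 → posterior Gamma(35, 38/3)
obs 10: x=0 → posterior Gamma(35, 41/3)
obs 11: x=0 → posterior Gamma(35, 44/3)
obs 12: x=2 → posterior Gamma(37, 47/3)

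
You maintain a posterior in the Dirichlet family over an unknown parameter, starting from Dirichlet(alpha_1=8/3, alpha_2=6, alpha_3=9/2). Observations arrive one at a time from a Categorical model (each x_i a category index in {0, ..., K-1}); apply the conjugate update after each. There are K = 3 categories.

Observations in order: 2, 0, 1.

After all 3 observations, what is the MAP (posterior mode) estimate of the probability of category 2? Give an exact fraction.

27/79

obs 1: x=2 → posterior Dirichlet(8/3, 6, 11/2)
obs 2: x=0 → posterior Dirichlet(11/3, 6, 11/2)
obs 3: x=1 → posterior Dirichlet(11/3, 7, 11/2)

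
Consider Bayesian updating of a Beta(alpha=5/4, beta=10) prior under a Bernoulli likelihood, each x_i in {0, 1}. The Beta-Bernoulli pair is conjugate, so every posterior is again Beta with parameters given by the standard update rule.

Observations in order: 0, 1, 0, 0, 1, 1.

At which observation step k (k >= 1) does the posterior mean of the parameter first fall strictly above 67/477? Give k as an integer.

obs 1: x=0 → posterior Beta(5/4, 11)
obs 2: x=1 → posterior Beta(9/4, 11)
obs 3: x=0 → posterior Beta(9/4, 12)
obs 4: x=0 → posterior Beta(9/4, 13)
obs 5: x=1 → posterior Beta(13/4, 13)
obs 6: x=1 → posterior Beta(17/4, 13)

k = 2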